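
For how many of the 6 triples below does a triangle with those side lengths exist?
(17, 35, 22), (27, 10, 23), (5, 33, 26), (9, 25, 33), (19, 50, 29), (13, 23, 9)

3

(17,22,35): 17+22 > 35 → valid
(10,23,27): 10+23 > 27 → valid
(5,26,33): 5+26 ≤ 33 → not valid
(9,25,33): 9+25 > 33 → valid
(19,29,50): 19+29 ≤ 50 → not valid
(9,13,23): 9+13 ≤ 23 → not valid
3 of the 6 triples form a triangle.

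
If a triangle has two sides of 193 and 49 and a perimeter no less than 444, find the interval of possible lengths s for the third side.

Triangle inequality alone gives 144 < s < 242.
The perimeter condition gives s ≥ 444 − 193 − 49 = 202.
Intersecting the two: 202 ≤ s < 242.

202 ≤ s < 242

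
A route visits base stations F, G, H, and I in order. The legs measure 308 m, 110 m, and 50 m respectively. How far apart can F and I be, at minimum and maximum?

148 ≤ FI ≤ 468 m

The maximum is all hops collinear in one direction: 308 + 110 + 50 = 468.
The longest hop is 308; the others sum to 160. Folding the others back against it leaves at least 308 − 160 = 148.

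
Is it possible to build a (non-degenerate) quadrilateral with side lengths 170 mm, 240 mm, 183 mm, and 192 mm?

A quadrilateral exists iff every side is shorter than the sum of the others — equivalently, the longest side is less than the sum of the rest.
Longest side 240 < 545 (sum of the remaining 3), so yes.

Yes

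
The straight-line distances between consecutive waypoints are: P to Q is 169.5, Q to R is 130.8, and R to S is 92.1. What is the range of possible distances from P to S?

0 ≤ PS ≤ 392.4

The maximum is all hops collinear in one direction: 169.5 + 130.8 + 92.1 = 392.4.
The longest hop is 169.5; the others sum to 222.9. Since 169.5 ≤ 222.9, the path can fold back on itself completely, so the minimum distance is 0.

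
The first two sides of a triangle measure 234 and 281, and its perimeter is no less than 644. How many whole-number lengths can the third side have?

386

Triangle inequality: 47 < x < 515. Perimeter ≥ 644 gives x ≥ 644 − 234 − 281 = 129.
So 129 ≤ x < 515; integers 129 through 514: 386 values.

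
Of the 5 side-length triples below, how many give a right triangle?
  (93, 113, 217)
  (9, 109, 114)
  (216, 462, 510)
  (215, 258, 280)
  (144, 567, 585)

(93,113,217): 93+113 ≤ 217, not a triangle
(9,109,114): 9²+109² = 11962 < 12996 = 114² → obtuse
(216,462,510): 216²+462² = 260100 = 510² → right
(215,258,280): 215²+258² = 112789 > 78400 = 280² → acute
(144,567,585): 144²+567² = 342225 = 585² → right
2 of the 5 are right.

2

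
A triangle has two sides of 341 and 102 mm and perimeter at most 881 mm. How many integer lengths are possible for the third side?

199

Triangle inequality: 239 < x < 443. Perimeter ≤ 881 gives x ≤ 881 − 341 − 102 = 438.
So 239 < x ≤ 438; integers 240 through 438: 199 values.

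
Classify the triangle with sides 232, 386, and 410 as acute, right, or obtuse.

Compare the square of the longest side to the sum of squares of the other two: 232² + 386² = 202820 > 168100 = 410².

acute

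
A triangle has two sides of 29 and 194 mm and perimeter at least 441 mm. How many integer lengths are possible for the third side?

Triangle inequality: 165 < x < 223. Perimeter ≥ 441 gives x ≥ 441 − 29 − 194 = 218.
So 218 ≤ x < 223; integers 218 through 222: 5 values.

5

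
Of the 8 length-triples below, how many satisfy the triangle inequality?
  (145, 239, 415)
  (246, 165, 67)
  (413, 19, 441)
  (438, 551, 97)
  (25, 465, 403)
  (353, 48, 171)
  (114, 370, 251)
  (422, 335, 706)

(145,239,415): 145+239 ≤ 415 → not valid
(67,165,246): 67+165 ≤ 246 → not valid
(19,413,441): 19+413 ≤ 441 → not valid
(97,438,551): 97+438 ≤ 551 → not valid
(25,403,465): 25+403 ≤ 465 → not valid
(48,171,353): 48+171 ≤ 353 → not valid
(114,251,370): 114+251 ≤ 370 → not valid
(335,422,706): 335+422 > 706 → valid
1 of the 8 triples forms a triangle.

1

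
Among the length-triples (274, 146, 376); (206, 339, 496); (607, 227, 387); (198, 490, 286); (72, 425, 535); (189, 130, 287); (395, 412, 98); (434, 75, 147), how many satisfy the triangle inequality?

5

(146,274,376): 146+274 > 376 → valid
(206,339,496): 206+339 > 496 → valid
(227,387,607): 227+387 > 607 → valid
(198,286,490): 198+286 ≤ 490 → not valid
(72,425,535): 72+425 ≤ 535 → not valid
(130,189,287): 130+189 > 287 → valid
(98,395,412): 98+395 > 412 → valid
(75,147,434): 75+147 ≤ 434 → not valid
5 of the 8 triples form a triangle.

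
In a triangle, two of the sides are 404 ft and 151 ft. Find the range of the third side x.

By the triangle inequality, x must be less than 404 + 151 = 555 and greater than |404 − 151| = 253.

253 < x < 555 (ft)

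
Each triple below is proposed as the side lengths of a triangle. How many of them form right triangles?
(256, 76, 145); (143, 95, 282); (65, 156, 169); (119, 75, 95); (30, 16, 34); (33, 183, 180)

(256,76,145): 76+145 ≤ 256, not a triangle
(143,95,282): 95+143 ≤ 282, not a triangle
(65,156,169): 65²+156² = 28561 = 169² → right
(119,75,95): 75²+95² = 14650 > 14161 = 119² → acute
(30,16,34): 16²+30² = 1156 = 34² → right
(33,183,180): 33²+180² = 33489 = 183² → right
3 of the 6 are right.

3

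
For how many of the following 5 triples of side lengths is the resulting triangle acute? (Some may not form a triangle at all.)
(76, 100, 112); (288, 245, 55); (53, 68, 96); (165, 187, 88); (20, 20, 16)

(76,100,112): 76²+100² = 15776 > 12544 = 112² → acute
(288,245,55): 55²+245² = 63050 < 82944 = 288² → obtuse
(53,68,96): 53²+68² = 7433 < 9216 = 96² → obtuse
(165,187,88): 88²+165² = 34969 = 187² → right
(20,20,16): 16²+20² = 656 > 400 = 20² → acute
2 of the 5 are acute.

2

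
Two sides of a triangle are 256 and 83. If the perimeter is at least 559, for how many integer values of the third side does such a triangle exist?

Triangle inequality: 173 < x < 339. Perimeter ≥ 559 gives x ≥ 559 − 256 − 83 = 220.
So 220 ≤ x < 339; integers 220 through 338: 119 values.

119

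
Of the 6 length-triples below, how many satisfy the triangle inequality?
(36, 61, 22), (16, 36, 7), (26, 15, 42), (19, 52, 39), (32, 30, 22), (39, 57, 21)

3

(22,36,61): 22+36 ≤ 61 → not valid
(7,16,36): 7+16 ≤ 36 → not valid
(15,26,42): 15+26 ≤ 42 → not valid
(19,39,52): 19+39 > 52 → valid
(22,30,32): 22+30 > 32 → valid
(21,39,57): 21+39 > 57 → valid
3 of the 6 triples form a triangle.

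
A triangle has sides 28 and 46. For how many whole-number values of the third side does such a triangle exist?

55

The third side lies in the open interval (18, 74).
Integers from 19 to 73 inclusive: 73 − 19 + 1 = 55.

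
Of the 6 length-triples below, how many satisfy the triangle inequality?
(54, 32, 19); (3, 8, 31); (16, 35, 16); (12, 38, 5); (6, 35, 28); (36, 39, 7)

1

(19,32,54): 19+32 ≤ 54 → not valid
(3,8,31): 3+8 ≤ 31 → not valid
(16,16,35): 16+16 ≤ 35 → not valid
(5,12,38): 5+12 ≤ 38 → not valid
(6,28,35): 6+28 ≤ 35 → not valid
(7,36,39): 7+36 > 39 → valid
1 of the 6 triples forms a triangle.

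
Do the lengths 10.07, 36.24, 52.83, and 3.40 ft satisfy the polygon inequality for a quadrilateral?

For a quadrilateral, each side must be shorter than the sum of the others.
Here the longest side is 52.83, but the remaining 3 sides sum to only 49.71.

No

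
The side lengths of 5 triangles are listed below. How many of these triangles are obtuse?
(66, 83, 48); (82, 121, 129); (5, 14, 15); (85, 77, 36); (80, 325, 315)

2

(66,83,48): 48²+66² = 6660 < 6889 = 83² → obtuse
(82,121,129): 82²+121² = 21365 > 16641 = 129² → acute
(5,14,15): 5²+14² = 221 < 225 = 15² → obtuse
(85,77,36): 36²+77² = 7225 = 85² → right
(80,325,315): 80²+315² = 105625 = 325² → right
2 of the 5 are obtuse.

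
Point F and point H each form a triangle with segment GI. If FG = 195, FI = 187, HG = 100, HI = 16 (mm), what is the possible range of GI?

84 < GI < 116

From triangle FGI: |195 − 187| < GI < 195 + 187, i.e. 8 < GI < 382.
From triangle HGI: 84 < GI < 116.
Both must hold, so GI lies in the intersection.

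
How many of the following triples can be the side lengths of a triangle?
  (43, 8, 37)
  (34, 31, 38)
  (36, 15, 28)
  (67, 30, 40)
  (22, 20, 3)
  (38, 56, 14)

5

(8,37,43): 8+37 > 43 → valid
(31,34,38): 31+34 > 38 → valid
(15,28,36): 15+28 > 36 → valid
(30,40,67): 30+40 > 67 → valid
(3,20,22): 3+20 > 22 → valid
(14,38,56): 14+38 ≤ 56 → not valid
5 of the 6 triples form a triangle.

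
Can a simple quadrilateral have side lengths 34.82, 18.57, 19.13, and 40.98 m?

A quadrilateral exists iff every side is shorter than the sum of the others — equivalently, the longest side is less than the sum of the rest.
Longest side 40.98 < 72.52 (sum of the remaining 3), so yes.

Yes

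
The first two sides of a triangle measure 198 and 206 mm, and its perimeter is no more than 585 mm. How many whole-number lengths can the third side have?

173

Triangle inequality: 8 < x < 404. Perimeter ≤ 585 gives x ≤ 585 − 198 − 206 = 181.
So 8 < x ≤ 181; integers 9 through 181: 173 values.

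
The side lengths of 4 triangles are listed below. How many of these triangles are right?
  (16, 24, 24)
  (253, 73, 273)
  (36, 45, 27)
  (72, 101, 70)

(16,24,24): 16²+24² = 832 > 576 = 24² → acute
(253,73,273): 73²+253² = 69338 < 74529 = 273² → obtuse
(36,45,27): 27²+36² = 2025 = 45² → right
(72,101,70): 70²+72² = 10084 < 10201 = 101² → obtuse
1 of the 4 is right.

1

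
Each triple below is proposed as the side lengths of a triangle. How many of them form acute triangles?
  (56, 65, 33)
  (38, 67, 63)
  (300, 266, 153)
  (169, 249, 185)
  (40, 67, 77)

4

(56,65,33): 33²+56² = 4225 = 65² → right
(38,67,63): 38²+63² = 5413 > 4489 = 67² → acute
(300,266,153): 153²+266² = 94165 > 90000 = 300² → acute
(169,249,185): 169²+185² = 62786 > 62001 = 249² → acute
(40,67,77): 40²+67² = 6089 > 5929 = 77² → acute
4 of the 5 are acute.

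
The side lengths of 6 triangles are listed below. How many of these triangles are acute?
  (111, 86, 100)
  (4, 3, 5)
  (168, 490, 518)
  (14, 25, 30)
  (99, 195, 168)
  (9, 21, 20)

(111,86,100): 86²+100² = 17396 > 12321 = 111² → acute
(4,3,5): 3²+4² = 25 = 5² → right
(168,490,518): 168²+490² = 268324 = 518² → right
(14,25,30): 14²+25² = 821 < 900 = 30² → obtuse
(99,195,168): 99²+168² = 38025 = 195² → right
(9,21,20): 9²+20² = 481 > 441 = 21² → acute
2 of the 6 are acute.

2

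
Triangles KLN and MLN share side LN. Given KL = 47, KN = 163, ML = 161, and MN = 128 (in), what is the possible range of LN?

116 < LN < 210

From triangle KLN: |47 − 163| < LN < 47 + 163, i.e. 116 < LN < 210.
From triangle MLN: 33 < LN < 289.
Both must hold, so LN lies in the intersection.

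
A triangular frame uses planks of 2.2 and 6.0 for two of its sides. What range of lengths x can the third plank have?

3.8 < x < 8.2

By the triangle inequality, x must be less than 2.2 + 6.0 = 8.2 and greater than |2.2 − 6.0| = 3.8.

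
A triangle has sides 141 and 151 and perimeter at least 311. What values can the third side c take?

19 ≤ c < 292

Triangle inequality alone gives 10 < c < 292.
The perimeter condition gives c ≥ 311 − 141 − 151 = 19.
Intersecting the two: 19 ≤ c < 292.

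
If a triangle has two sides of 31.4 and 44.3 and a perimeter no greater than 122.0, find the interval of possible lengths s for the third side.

Triangle inequality alone gives 12.9 < s < 75.7.
The perimeter condition gives s ≤ 122.0 − 31.4 − 44.3 = 46.3.
Intersecting the two: 12.9 < s ≤ 46.3.

12.9 < s ≤ 46.3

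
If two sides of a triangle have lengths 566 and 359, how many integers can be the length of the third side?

The third side lies in the open interval (207, 925).
Integers from 208 to 924 inclusive: 924 − 208 + 1 = 717.

717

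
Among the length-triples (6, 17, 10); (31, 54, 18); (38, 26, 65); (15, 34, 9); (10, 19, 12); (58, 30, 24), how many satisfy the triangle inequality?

(6,10,17): 6+10 ≤ 17 → not valid
(18,31,54): 18+31 ≤ 54 → not valid
(26,38,65): 26+38 ≤ 65 → not valid
(9,15,34): 9+15 ≤ 34 → not valid
(10,12,19): 10+12 > 19 → valid
(24,30,58): 24+30 ≤ 58 → not valid
1 of the 6 triples forms a triangle.

1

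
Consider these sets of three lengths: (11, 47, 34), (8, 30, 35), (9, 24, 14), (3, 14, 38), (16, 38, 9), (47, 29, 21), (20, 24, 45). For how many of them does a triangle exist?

(11,34,47): 11+34 ≤ 47 → not valid
(8,30,35): 8+30 > 35 → valid
(9,14,24): 9+14 ≤ 24 → not valid
(3,14,38): 3+14 ≤ 38 → not valid
(9,16,38): 9+16 ≤ 38 → not valid
(21,29,47): 21+29 > 47 → valid
(20,24,45): 20+24 ≤ 45 → not valid
2 of the 7 triples form a triangle.

2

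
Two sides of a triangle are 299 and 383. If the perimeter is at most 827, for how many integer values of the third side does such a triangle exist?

61

Triangle inequality: 84 < x < 682. Perimeter ≤ 827 gives x ≤ 827 − 299 − 383 = 145.
So 84 < x ≤ 145; integers 85 through 145: 61 values.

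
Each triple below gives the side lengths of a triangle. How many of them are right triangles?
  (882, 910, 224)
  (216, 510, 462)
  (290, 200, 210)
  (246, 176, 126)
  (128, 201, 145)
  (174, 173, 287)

(882,910,224): 224²+882² = 828100 = 910² → right
(216,510,462): 216²+462² = 260100 = 510² → right
(290,200,210): 200²+210² = 84100 = 290² → right
(246,176,126): 126²+176² = 46852 < 60516 = 246² → obtuse
(128,201,145): 128²+145² = 37409 < 40401 = 201² → obtuse
(174,173,287): 173²+174² = 60205 < 82369 = 287² → obtuse
3 of the 6 are right.

3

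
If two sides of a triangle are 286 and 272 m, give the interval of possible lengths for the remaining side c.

14 < c < 558

By the triangle inequality, c must be less than 286 + 272 = 558 and greater than |286 − 272| = 14.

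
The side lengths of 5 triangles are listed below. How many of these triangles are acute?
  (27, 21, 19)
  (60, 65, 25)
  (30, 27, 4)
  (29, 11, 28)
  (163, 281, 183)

(27,21,19): 19²+21² = 802 > 729 = 27² → acute
(60,65,25): 25²+60² = 4225 = 65² → right
(30,27,4): 4²+27² = 745 < 900 = 30² → obtuse
(29,11,28): 11²+28² = 905 > 841 = 29² → acute
(163,281,183): 163²+183² = 60058 < 78961 = 281² → obtuse
2 of the 5 are acute.

2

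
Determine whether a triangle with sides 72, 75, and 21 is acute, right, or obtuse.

Compare the square of the longest side to the sum of squares of the other two: 21² + 72² = 5625 = 75².

right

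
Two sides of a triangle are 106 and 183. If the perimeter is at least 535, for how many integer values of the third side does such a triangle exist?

43

Triangle inequality: 77 < x < 289. Perimeter ≥ 535 gives x ≥ 535 − 106 − 183 = 246.
So 246 ≤ x < 289; integers 246 through 288: 43 values.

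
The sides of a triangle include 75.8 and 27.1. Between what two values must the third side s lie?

By the triangle inequality, s must be less than 75.8 + 27.1 = 102.9 and greater than |75.8 − 27.1| = 48.7.

48.7 < s < 102.9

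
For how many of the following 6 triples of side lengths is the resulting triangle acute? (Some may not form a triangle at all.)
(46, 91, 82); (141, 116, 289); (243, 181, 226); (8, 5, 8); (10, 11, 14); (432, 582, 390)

4

(46,91,82): 46²+82² = 8840 > 8281 = 91² → acute
(141,116,289): 116+141 ≤ 289, not a triangle
(243,181,226): 181²+226² = 83837 > 59049 = 243² → acute
(8,5,8): 5²+8² = 89 > 64 = 8² → acute
(10,11,14): 10²+11² = 221 > 196 = 14² → acute
(432,582,390): 390²+432² = 338724 = 582² → right
4 of the 6 are acute.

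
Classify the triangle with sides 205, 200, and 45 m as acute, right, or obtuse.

right

Compare the square of the longest side to the sum of squares of the other two: 45² + 200² = 42025 = 205².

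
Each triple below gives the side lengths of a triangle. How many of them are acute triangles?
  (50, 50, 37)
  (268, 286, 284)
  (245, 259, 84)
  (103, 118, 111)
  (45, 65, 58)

4

(50,50,37): 37²+50² = 3869 > 2500 = 50² → acute
(268,286,284): 268²+284² = 152480 > 81796 = 286² → acute
(245,259,84): 84²+245² = 67081 = 259² → right
(103,118,111): 103²+111² = 22930 > 13924 = 118² → acute
(45,65,58): 45²+58² = 5389 > 4225 = 65² → acute
4 of the 5 are acute.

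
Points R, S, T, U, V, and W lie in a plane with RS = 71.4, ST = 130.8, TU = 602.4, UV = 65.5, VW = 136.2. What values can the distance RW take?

The maximum is all hops collinear in one direction: 71.4 + 130.8 + 602.4 + 65.5 + 136.2 = 1006.3.
The longest hop is 602.4; the others sum to 403.9. Folding the others back against it leaves at least 602.4 − 403.9 = 198.5.

198.5 ≤ RW ≤ 1006.3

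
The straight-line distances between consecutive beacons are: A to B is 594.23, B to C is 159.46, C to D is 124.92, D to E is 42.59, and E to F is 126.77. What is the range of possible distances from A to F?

The maximum is all hops collinear in one direction: 594.23 + 159.46 + 124.92 + 42.59 + 126.77 = 1047.97.
The longest hop is 594.23; the others sum to 453.74. Folding the others back against it leaves at least 594.23 − 453.74 = 140.49.

140.49 ≤ AF ≤ 1047.97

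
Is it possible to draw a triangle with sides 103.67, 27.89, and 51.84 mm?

No

The longest side is 103.67, but the other two sum to only 79.73.
79.73 < 103.67, so the triangle inequality fails.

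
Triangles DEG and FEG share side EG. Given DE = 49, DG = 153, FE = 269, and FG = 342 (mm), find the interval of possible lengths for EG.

104 < EG < 202

From triangle DEG: |49 − 153| < EG < 49 + 153, i.e. 104 < EG < 202.
From triangle FEG: 73 < EG < 611.
Both must hold, so EG lies in the intersection.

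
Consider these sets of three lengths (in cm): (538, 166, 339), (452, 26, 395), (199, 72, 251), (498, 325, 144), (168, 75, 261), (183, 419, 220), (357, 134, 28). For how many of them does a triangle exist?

1

(166,339,538): 166+339 ≤ 538 → not valid
(26,395,452): 26+395 ≤ 452 → not valid
(72,199,251): 72+199 > 251 → valid
(144,325,498): 144+325 ≤ 498 → not valid
(75,168,261): 75+168 ≤ 261 → not valid
(183,220,419): 183+220 ≤ 419 → not valid
(28,134,357): 28+134 ≤ 357 → not valid
1 of the 7 triples forms a triangle.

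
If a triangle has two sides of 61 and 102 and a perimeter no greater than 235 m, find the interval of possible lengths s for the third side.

41 < s ≤ 72

Triangle inequality alone gives 41 < s < 163.
The perimeter condition gives s ≤ 235 − 61 − 102 = 72.
Intersecting the two: 41 < s ≤ 72.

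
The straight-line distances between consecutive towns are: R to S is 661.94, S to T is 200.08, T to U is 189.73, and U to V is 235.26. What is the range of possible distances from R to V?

36.87 ≤ RV ≤ 1287.01

The maximum is all hops collinear in one direction: 661.94 + 200.08 + 189.73 + 235.26 = 1287.01.
The longest hop is 661.94; the others sum to 625.07. Folding the others back against it leaves at least 661.94 − 625.07 = 36.87.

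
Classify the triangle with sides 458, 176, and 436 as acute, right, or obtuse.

acute

Compare the square of the longest side to the sum of squares of the other two: 176² + 436² = 221072 > 209764 = 458².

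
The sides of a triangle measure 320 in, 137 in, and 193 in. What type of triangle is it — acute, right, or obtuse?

obtuse

Compare the square of the longest side to the sum of squares of the other two: 137² + 193² = 56018 < 102400 = 320².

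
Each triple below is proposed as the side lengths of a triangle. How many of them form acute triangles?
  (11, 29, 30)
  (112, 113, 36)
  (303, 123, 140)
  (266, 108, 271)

3

(11,29,30): 11²+29² = 962 > 900 = 30² → acute
(112,113,36): 36²+112² = 13840 > 12769 = 113² → acute
(303,123,140): 123+140 ≤ 303, not a triangle
(266,108,271): 108²+266² = 82420 > 73441 = 271² → acute
3 of the 4 are acute.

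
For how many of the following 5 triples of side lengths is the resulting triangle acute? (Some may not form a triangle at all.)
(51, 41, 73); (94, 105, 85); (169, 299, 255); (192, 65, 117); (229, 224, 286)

(51,41,73): 41²+51² = 4282 < 5329 = 73² → obtuse
(94,105,85): 85²+94² = 16061 > 11025 = 105² → acute
(169,299,255): 169²+255² = 93586 > 89401 = 299² → acute
(192,65,117): 65+117 ≤ 192, not a triangle
(229,224,286): 224²+229² = 102617 > 81796 = 286² → acute
3 of the 5 are acute.

3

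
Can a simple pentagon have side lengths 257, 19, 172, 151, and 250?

Yes

A pentagon exists iff every side is shorter than the sum of the others — equivalently, the longest side is less than the sum of the rest.
Longest side 257 < 592 (sum of the remaining 4), so yes.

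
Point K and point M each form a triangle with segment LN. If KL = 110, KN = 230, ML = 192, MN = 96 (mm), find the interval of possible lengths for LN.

From triangle KLN: |110 − 230| < LN < 110 + 230, i.e. 120 < LN < 340.
From triangle MLN: 96 < LN < 288.
Both must hold, so LN lies in the intersection.

120 < LN < 288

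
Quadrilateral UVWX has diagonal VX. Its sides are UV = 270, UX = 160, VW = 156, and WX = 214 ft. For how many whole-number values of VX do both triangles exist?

259

From triangle UVX: 110 < VX < 430.
From triangle WVX: 58 < VX < 370.
Intersection: 110 < VX < 370, so integers 111 through 369: 259 values.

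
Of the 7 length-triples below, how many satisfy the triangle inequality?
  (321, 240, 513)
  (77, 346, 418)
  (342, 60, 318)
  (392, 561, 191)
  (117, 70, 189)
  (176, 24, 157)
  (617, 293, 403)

6

(240,321,513): 240+321 > 513 → valid
(77,346,418): 77+346 > 418 → valid
(60,318,342): 60+318 > 342 → valid
(191,392,561): 191+392 > 561 → valid
(70,117,189): 70+117 ≤ 189 → not valid
(24,157,176): 24+157 > 176 → valid
(293,403,617): 293+403 > 617 → valid
6 of the 7 triples form a triangle.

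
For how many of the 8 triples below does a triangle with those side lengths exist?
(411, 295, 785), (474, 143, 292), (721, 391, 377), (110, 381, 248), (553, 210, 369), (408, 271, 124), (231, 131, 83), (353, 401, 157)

(295,411,785): 295+411 ≤ 785 → not valid
(143,292,474): 143+292 ≤ 474 → not valid
(377,391,721): 377+391 > 721 → valid
(110,248,381): 110+248 ≤ 381 → not valid
(210,369,553): 210+369 > 553 → valid
(124,271,408): 124+271 ≤ 408 → not valid
(83,131,231): 83+131 ≤ 231 → not valid
(157,353,401): 157+353 > 401 → valid
3 of the 8 triples form a triangle.

3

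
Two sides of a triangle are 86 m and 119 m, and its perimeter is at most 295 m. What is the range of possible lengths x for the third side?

33 < x ≤ 90

Triangle inequality alone gives 33 < x < 205.
The perimeter condition gives x ≤ 295 − 86 − 119 = 90.
Intersecting the two: 33 < x ≤ 90.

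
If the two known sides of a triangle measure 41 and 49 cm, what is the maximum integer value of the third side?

The third side must be strictly less than 41 + 49 = 90.
The largest integer below 90 is 89.

89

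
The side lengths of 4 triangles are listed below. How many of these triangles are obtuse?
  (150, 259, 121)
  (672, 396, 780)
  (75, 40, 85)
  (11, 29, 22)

2

(150,259,121): 121²+150² = 37141 < 67081 = 259² → obtuse
(672,396,780): 396²+672² = 608400 = 780² → right
(75,40,85): 40²+75² = 7225 = 85² → right
(11,29,22): 11²+22² = 605 < 841 = 29² → obtuse
2 of the 4 are obtuse.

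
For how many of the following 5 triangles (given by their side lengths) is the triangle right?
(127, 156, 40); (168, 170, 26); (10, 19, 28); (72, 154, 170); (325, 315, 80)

(127,156,40): 40²+127² = 17729 < 24336 = 156² → obtuse
(168,170,26): 26²+168² = 28900 = 170² → right
(10,19,28): 10²+19² = 461 < 784 = 28² → obtuse
(72,154,170): 72²+154² = 28900 = 170² → right
(325,315,80): 80²+315² = 105625 = 325² → right
3 of the 5 are right.

3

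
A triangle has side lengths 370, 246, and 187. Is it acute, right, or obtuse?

Compare the square of the longest side to the sum of squares of the other two: 187² + 246² = 95485 < 136900 = 370².

obtuse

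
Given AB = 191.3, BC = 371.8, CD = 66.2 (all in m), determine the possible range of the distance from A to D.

114.3 ≤ AD ≤ 629.3 m

The maximum is all hops collinear in one direction: 191.3 + 371.8 + 66.2 = 629.3.
The longest hop is 371.8; the others sum to 257.5. Folding the others back against it leaves at least 371.8 − 257.5 = 114.3.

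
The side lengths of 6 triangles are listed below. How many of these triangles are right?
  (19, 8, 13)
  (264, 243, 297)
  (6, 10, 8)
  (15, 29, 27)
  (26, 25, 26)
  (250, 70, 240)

(19,8,13): 8²+13² = 233 < 361 = 19² → obtuse
(264,243,297): 243²+264² = 128745 > 88209 = 297² → acute
(6,10,8): 6²+8² = 100 = 10² → right
(15,29,27): 15²+27² = 954 > 841 = 29² → acute
(26,25,26): 25²+26² = 1301 > 676 = 26² → acute
(250,70,240): 70²+240² = 62500 = 250² → right
2 of the 6 are right.

2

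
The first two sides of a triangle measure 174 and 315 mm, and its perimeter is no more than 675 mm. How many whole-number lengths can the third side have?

45

Triangle inequality: 141 < x < 489. Perimeter ≤ 675 gives x ≤ 675 − 174 − 315 = 186.
So 141 < x ≤ 186; integers 142 through 186: 45 values.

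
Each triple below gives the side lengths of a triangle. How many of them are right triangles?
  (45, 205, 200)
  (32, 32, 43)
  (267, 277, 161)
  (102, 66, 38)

1

(45,205,200): 45²+200² = 42025 = 205² → right
(32,32,43): 32²+32² = 2048 > 1849 = 43² → acute
(267,277,161): 161²+267² = 97210 > 76729 = 277² → acute
(102,66,38): 38²+66² = 5800 < 10404 = 102² → obtuse
1 of the 4 is right.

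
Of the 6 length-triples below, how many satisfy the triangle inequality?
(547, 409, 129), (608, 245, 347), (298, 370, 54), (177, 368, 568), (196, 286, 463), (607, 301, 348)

(129,409,547): 129+409 ≤ 547 → not valid
(245,347,608): 245+347 ≤ 608 → not valid
(54,298,370): 54+298 ≤ 370 → not valid
(177,368,568): 177+368 ≤ 568 → not valid
(196,286,463): 196+286 > 463 → valid
(301,348,607): 301+348 > 607 → valid
2 of the 6 triples form a triangle.

2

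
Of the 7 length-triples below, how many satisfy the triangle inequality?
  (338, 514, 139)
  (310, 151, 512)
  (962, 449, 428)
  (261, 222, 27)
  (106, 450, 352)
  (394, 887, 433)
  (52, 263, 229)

2

(139,338,514): 139+338 ≤ 514 → not valid
(151,310,512): 151+310 ≤ 512 → not valid
(428,449,962): 428+449 ≤ 962 → not valid
(27,222,261): 27+222 ≤ 261 → not valid
(106,352,450): 106+352 > 450 → valid
(394,433,887): 394+433 ≤ 887 → not valid
(52,229,263): 52+229 > 263 → valid
2 of the 7 triples form a triangle.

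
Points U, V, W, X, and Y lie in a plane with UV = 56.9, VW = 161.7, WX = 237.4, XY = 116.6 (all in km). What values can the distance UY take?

The maximum is all hops collinear in one direction: 56.9 + 161.7 + 237.4 + 116.6 = 572.6.
The longest hop is 237.4; the others sum to 335.2. Since 237.4 ≤ 335.2, the path can fold back on itself completely, so the minimum distance is 0.

0 ≤ UY ≤ 572.6 km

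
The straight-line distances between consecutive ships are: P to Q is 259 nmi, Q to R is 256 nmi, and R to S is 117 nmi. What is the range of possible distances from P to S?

The maximum is all hops collinear in one direction: 259 + 256 + 117 = 632.
The longest hop is 259; the others sum to 373. Since 259 ≤ 373, the path can fold back on itself completely, so the minimum distance is 0.

0 ≤ PS ≤ 632 nmi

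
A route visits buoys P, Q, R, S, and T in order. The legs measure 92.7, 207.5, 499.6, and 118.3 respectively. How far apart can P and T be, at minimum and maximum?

The maximum is all hops collinear in one direction: 92.7 + 207.5 + 499.6 + 118.3 = 918.1.
The longest hop is 499.6; the others sum to 418.5. Folding the others back against it leaves at least 499.6 − 418.5 = 81.1.

81.1 ≤ PT ≤ 918.1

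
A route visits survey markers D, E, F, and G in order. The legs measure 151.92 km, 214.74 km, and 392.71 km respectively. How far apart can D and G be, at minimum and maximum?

The maximum is all hops collinear in one direction: 151.92 + 214.74 + 392.71 = 759.37.
The longest hop is 392.71; the others sum to 366.66. Folding the others back against it leaves at least 392.71 − 366.66 = 26.05.

26.05 ≤ DG ≤ 759.37 km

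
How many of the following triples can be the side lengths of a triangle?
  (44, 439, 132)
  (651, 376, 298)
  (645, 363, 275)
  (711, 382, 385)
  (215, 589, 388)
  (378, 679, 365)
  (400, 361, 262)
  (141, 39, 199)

(44,132,439): 44+132 ≤ 439 → not valid
(298,376,651): 298+376 > 651 → valid
(275,363,645): 275+363 ≤ 645 → not valid
(382,385,711): 382+385 > 711 → valid
(215,388,589): 215+388 > 589 → valid
(365,378,679): 365+378 > 679 → valid
(262,361,400): 262+361 > 400 → valid
(39,141,199): 39+141 ≤ 199 → not valid
5 of the 8 triples form a triangle.

5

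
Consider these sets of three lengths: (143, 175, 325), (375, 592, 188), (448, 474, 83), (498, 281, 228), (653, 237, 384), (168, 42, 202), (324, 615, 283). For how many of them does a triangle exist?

3

(143,175,325): 143+175 ≤ 325 → not valid
(188,375,592): 188+375 ≤ 592 → not valid
(83,448,474): 83+448 > 474 → valid
(228,281,498): 228+281 > 498 → valid
(237,384,653): 237+384 ≤ 653 → not valid
(42,168,202): 42+168 > 202 → valid
(283,324,615): 283+324 ≤ 615 → not valid
3 of the 7 triples form a triangle.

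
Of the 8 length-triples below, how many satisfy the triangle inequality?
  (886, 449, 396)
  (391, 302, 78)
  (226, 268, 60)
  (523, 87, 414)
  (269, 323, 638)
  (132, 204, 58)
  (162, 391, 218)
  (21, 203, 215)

(396,449,886): 396+449 ≤ 886 → not valid
(78,302,391): 78+302 ≤ 391 → not valid
(60,226,268): 60+226 > 268 → valid
(87,414,523): 87+414 ≤ 523 → not valid
(269,323,638): 269+323 ≤ 638 → not valid
(58,132,204): 58+132 ≤ 204 → not valid
(162,218,391): 162+218 ≤ 391 → not valid
(21,203,215): 21+203 > 215 → valid
2 of the 8 triples form a triangle.

2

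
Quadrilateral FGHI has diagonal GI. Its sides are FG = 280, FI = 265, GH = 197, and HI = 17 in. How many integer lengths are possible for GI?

From triangle FGI: 15 < GI < 545.
From triangle HGI: 180 < GI < 214.
Intersection: 180 < GI < 214, so integers 181 through 213: 33 values.

33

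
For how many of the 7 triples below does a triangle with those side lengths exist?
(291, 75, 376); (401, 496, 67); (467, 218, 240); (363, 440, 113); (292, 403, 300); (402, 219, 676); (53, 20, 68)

(75,291,376): 75+291 ≤ 376 → not valid
(67,401,496): 67+401 ≤ 496 → not valid
(218,240,467): 218+240 ≤ 467 → not valid
(113,363,440): 113+363 > 440 → valid
(292,300,403): 292+300 > 403 → valid
(219,402,676): 219+402 ≤ 676 → not valid
(20,53,68): 20+53 > 68 → valid
3 of the 7 triples form a triangle.

3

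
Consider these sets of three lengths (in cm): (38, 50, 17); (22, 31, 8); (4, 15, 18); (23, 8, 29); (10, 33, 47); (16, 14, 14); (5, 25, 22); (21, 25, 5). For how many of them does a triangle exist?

(17,38,50): 17+38 > 50 → valid
(8,22,31): 8+22 ≤ 31 → not valid
(4,15,18): 4+15 > 18 → valid
(8,23,29): 8+23 > 29 → valid
(10,33,47): 10+33 ≤ 47 → not valid
(14,14,16): 14+14 > 16 → valid
(5,22,25): 5+22 > 25 → valid
(5,21,25): 5+21 > 25 → valid
6 of the 8 triples form a triangle.

6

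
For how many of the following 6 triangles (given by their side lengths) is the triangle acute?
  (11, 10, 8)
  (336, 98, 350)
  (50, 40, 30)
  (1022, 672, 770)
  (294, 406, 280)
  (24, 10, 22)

(11,10,8): 8²+10² = 164 > 121 = 11² → acute
(336,98,350): 98²+336² = 122500 = 350² → right
(50,40,30): 30²+40² = 2500 = 50² → right
(1022,672,770): 672²+770² = 1044484 = 1022² → right
(294,406,280): 280²+294² = 164836 = 406² → right
(24,10,22): 10²+22² = 584 > 576 = 24² → acute
2 of the 6 are acute.

2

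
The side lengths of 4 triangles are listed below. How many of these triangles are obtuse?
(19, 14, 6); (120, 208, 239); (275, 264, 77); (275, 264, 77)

1

(19,14,6): 6²+14² = 232 < 361 = 19² → obtuse
(120,208,239): 120²+208² = 57664 > 57121 = 239² → acute
(275,264,77): 77²+264² = 75625 = 275² → right
(275,264,77): 77²+264² = 75625 = 275² → right
1 of the 4 is obtuse.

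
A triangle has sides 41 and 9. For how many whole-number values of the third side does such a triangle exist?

The third side lies in the open interval (32, 50).
Integers from 33 to 49 inclusive: 49 − 33 + 1 = 17.

17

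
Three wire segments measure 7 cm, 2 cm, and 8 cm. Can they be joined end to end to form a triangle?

Yes

The longest side is 8, and the other two sum to 9.
Since 9 > 8, the triangle inequality holds.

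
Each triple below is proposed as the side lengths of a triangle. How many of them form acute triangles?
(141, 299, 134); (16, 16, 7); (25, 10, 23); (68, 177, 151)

(141,299,134): 134+141 ≤ 299, not a triangle
(16,16,7): 7²+16² = 305 > 256 = 16² → acute
(25,10,23): 10²+23² = 629 > 625 = 25² → acute
(68,177,151): 68²+151² = 27425 < 31329 = 177² → obtuse
2 of the 4 are acute.

2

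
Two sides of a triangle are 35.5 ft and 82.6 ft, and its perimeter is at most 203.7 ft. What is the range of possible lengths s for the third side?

47.1 < s ≤ 85.6

Triangle inequality alone gives 47.1 < s < 118.1.
The perimeter condition gives s ≤ 203.7 − 35.5 − 82.6 = 85.6.
Intersecting the two: 47.1 < s ≤ 85.6.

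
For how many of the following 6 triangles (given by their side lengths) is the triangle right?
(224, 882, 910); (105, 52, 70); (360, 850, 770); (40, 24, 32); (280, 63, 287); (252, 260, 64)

(224,882,910): 224²+882² = 828100 = 910² → right
(105,52,70): 52²+70² = 7604 < 11025 = 105² → obtuse
(360,850,770): 360²+770² = 722500 = 850² → right
(40,24,32): 24²+32² = 1600 = 40² → right
(280,63,287): 63²+280² = 82369 = 287² → right
(252,260,64): 64²+252² = 67600 = 260² → right
5 of the 6 are right.

5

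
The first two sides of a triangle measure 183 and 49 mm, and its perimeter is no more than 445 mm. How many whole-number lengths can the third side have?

Triangle inequality: 134 < x < 232. Perimeter ≤ 445 gives x ≤ 445 − 183 − 49 = 213.
So 134 < x ≤ 213; integers 135 through 213: 79 values.

79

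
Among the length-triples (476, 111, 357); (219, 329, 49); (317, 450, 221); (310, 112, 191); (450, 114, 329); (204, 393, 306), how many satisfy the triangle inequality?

2

(111,357,476): 111+357 ≤ 476 → not valid
(49,219,329): 49+219 ≤ 329 → not valid
(221,317,450): 221+317 > 450 → valid
(112,191,310): 112+191 ≤ 310 → not valid
(114,329,450): 114+329 ≤ 450 → not valid
(204,306,393): 204+306 > 393 → valid
2 of the 6 triples form a triangle.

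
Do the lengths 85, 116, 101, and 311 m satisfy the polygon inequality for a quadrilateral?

No

For a quadrilateral, each side must be shorter than the sum of the others.
Here the longest side is 311, but the remaining 3 sides sum to only 302.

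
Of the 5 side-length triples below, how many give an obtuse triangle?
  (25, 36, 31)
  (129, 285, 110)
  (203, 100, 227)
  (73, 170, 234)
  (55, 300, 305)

2

(25,36,31): 25²+31² = 1586 > 1296 = 36² → acute
(129,285,110): 110+129 ≤ 285, not a triangle
(203,100,227): 100²+203² = 51209 < 51529 = 227² → obtuse
(73,170,234): 73²+170² = 34229 < 54756 = 234² → obtuse
(55,300,305): 55²+300² = 93025 = 305² → right
2 of the 5 are obtuse.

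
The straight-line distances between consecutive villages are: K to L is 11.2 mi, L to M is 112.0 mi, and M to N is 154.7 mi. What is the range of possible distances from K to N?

The maximum is all hops collinear in one direction: 11.2 + 112.0 + 154.7 = 277.9.
The longest hop is 154.7; the others sum to 123.2. Folding the others back against it leaves at least 154.7 − 123.2 = 31.5.

31.5 ≤ KN ≤ 277.9 mi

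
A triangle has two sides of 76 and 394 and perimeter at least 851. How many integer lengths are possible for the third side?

89

Triangle inequality: 318 < x < 470. Perimeter ≥ 851 gives x ≥ 851 − 76 − 394 = 381.
So 381 ≤ x < 470; integers 381 through 469: 89 values.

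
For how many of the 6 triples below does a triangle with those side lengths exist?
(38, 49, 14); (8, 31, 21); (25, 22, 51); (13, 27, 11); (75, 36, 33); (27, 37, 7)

(14,38,49): 14+38 > 49 → valid
(8,21,31): 8+21 ≤ 31 → not valid
(22,25,51): 22+25 ≤ 51 → not valid
(11,13,27): 11+13 ≤ 27 → not valid
(33,36,75): 33+36 ≤ 75 → not valid
(7,27,37): 7+27 ≤ 37 → not valid
1 of the 6 triples forms a triangle.

1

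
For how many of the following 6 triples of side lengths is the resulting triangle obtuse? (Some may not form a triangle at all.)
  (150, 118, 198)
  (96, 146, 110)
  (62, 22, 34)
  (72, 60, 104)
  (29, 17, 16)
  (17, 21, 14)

3

(150,118,198): 118²+150² = 36424 < 39204 = 198² → obtuse
(96,146,110): 96²+110² = 21316 = 146² → right
(62,22,34): 22+34 ≤ 62, not a triangle
(72,60,104): 60²+72² = 8784 < 10816 = 104² → obtuse
(29,17,16): 16²+17² = 545 < 841 = 29² → obtuse
(17,21,14): 14²+17² = 485 > 441 = 21² → acute
3 of the 6 are obtuse.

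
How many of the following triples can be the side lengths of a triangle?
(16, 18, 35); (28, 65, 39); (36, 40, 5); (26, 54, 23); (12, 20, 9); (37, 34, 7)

4

(16,18,35): 16+18 ≤ 35 → not valid
(28,39,65): 28+39 > 65 → valid
(5,36,40): 5+36 > 40 → valid
(23,26,54): 23+26 ≤ 54 → not valid
(9,12,20): 9+12 > 20 → valid
(7,34,37): 7+34 > 37 → valid
4 of the 6 triples form a triangle.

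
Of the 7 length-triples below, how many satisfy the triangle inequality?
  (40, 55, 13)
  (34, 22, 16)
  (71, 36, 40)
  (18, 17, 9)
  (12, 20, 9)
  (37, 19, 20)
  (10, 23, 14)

6

(13,40,55): 13+40 ≤ 55 → not valid
(16,22,34): 16+22 > 34 → valid
(36,40,71): 36+40 > 71 → valid
(9,17,18): 9+17 > 18 → valid
(9,12,20): 9+12 > 20 → valid
(19,20,37): 19+20 > 37 → valid
(10,14,23): 10+14 > 23 → valid
6 of the 7 triples form a triangle.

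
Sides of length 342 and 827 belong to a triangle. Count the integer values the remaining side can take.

The third side lies in the open interval (485, 1169).
Integers from 486 to 1168 inclusive: 1168 − 486 + 1 = 683.

683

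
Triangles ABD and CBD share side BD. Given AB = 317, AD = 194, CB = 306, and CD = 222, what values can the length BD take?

123 < BD < 511

From triangle ABD: |317 − 194| < BD < 317 + 194, i.e. 123 < BD < 511.
From triangle CBD: 84 < BD < 528.
Both must hold, so BD lies in the intersection.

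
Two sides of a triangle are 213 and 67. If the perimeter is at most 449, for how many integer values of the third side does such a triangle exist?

23

Triangle inequality: 146 < x < 280. Perimeter ≤ 449 gives x ≤ 449 − 213 − 67 = 169.
So 146 < x ≤ 169; integers 147 through 169: 23 values.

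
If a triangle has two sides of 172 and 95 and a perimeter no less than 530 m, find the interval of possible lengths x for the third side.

263 ≤ x < 267

Triangle inequality alone gives 77 < x < 267.
The perimeter condition gives x ≥ 530 − 172 − 95 = 263.
Intersecting the two: 263 ≤ x < 267.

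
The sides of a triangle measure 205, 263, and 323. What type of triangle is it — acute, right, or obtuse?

acute

Compare the square of the longest side to the sum of squares of the other two: 205² + 263² = 111194 > 104329 = 323².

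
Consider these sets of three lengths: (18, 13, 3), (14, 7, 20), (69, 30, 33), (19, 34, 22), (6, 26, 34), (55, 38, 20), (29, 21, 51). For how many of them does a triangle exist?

3

(3,13,18): 3+13 ≤ 18 → not valid
(7,14,20): 7+14 > 20 → valid
(30,33,69): 30+33 ≤ 69 → not valid
(19,22,34): 19+22 > 34 → valid
(6,26,34): 6+26 ≤ 34 → not valid
(20,38,55): 20+38 > 55 → valid
(21,29,51): 21+29 ≤ 51 → not valid
3 of the 7 triples form a triangle.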